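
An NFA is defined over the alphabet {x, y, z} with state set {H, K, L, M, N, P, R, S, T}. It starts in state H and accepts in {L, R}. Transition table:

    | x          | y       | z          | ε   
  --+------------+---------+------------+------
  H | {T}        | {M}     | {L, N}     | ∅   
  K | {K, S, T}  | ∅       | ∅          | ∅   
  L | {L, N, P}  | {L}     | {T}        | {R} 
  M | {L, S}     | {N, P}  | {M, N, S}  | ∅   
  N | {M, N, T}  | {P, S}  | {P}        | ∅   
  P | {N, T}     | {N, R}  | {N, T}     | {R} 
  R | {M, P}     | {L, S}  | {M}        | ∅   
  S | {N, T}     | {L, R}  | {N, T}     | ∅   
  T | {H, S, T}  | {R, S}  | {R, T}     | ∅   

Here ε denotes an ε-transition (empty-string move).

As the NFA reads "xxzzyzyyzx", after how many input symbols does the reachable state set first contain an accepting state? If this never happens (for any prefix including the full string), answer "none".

3

Start in {H}.
Read 'x': H→{T}; now {T}.
Read 'x': T→{H, S, T}; now {H, S, T}.
Read 'z': H→{L, N}, S→{N, T}, T→{R, T}; now {L, N, R, T}.
None of the earlier sets intersect F, but {L, N, R, T} does.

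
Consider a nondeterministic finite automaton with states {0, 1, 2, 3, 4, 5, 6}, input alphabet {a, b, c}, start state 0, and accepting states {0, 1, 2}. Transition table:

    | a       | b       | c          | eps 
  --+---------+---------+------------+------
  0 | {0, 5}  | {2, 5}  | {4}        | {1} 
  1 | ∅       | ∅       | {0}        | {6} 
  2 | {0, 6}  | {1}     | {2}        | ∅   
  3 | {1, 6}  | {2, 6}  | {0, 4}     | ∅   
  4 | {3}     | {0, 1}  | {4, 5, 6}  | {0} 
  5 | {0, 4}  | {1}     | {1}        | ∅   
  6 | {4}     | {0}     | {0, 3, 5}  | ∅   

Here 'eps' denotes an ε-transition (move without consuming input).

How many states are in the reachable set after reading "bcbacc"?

6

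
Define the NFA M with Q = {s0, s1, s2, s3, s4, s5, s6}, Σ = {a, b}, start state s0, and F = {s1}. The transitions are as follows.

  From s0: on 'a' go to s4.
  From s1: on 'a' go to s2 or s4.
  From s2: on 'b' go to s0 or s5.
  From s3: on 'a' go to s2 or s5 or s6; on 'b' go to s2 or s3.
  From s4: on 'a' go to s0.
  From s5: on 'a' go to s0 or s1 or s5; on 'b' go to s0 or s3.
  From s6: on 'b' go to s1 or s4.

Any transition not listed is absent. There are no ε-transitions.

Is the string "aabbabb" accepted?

Start in {s0}.
Read 'a': s0→{s4}; now {s4}.
Read 'a': s4→{s0}; now {s0}.
Read 'b': s0→∅; now ∅.
The set is empty and remains empty for the remaining 4 symbols.
The final set ∅ contains no accepting state.

No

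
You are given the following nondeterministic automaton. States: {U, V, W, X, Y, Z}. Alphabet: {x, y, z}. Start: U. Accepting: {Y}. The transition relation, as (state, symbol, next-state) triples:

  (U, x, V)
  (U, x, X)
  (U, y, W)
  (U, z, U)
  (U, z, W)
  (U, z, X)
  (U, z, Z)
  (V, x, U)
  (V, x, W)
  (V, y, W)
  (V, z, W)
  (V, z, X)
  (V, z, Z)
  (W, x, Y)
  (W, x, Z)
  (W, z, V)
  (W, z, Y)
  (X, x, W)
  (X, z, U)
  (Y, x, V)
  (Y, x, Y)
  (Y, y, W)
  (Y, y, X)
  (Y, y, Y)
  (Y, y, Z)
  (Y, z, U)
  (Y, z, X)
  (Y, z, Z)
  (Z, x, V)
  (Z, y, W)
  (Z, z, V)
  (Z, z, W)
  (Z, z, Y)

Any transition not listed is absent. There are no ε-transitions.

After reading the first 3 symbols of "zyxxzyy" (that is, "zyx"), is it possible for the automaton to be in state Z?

Yes

Start in {U}.
Read 'z': U→{U, W, X, Z}; now {U, W, X, Z}.
Read 'y': U→{W}, W→∅, X→∅, Z→{W}; now {W}.
Read 'x': W→{Y, Z}; now {Y, Z}.
State Z is in {Y, Z}.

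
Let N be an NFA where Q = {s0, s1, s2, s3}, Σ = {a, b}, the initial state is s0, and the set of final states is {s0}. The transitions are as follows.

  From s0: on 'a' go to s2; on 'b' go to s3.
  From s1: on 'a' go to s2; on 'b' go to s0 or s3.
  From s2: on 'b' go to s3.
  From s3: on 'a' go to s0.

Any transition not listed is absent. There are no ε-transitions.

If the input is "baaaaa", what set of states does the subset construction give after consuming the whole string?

∅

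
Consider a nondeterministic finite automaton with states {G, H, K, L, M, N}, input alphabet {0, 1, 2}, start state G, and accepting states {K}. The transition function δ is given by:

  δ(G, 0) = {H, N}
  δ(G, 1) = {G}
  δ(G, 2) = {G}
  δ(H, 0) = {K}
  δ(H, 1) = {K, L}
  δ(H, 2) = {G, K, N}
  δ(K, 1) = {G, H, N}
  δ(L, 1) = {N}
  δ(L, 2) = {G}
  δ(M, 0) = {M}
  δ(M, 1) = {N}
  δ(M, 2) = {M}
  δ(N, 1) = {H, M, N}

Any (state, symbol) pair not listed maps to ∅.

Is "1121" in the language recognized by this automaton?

Start in {G}.
Read '1': {G} → {G}.
Read '1': {G} → {G}.
Read '2': {G} → {G}.
Read '1': {G} → {G}.
The final set {G} contains no accepting state.

No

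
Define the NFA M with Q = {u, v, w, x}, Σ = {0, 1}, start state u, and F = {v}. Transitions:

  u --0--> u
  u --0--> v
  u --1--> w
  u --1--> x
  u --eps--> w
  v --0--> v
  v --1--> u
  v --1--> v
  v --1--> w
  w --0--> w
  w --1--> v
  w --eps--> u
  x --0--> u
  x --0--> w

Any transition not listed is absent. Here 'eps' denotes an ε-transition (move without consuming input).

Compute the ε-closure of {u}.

{u, w}

Begin with {u}.
ε-move u → w; add w.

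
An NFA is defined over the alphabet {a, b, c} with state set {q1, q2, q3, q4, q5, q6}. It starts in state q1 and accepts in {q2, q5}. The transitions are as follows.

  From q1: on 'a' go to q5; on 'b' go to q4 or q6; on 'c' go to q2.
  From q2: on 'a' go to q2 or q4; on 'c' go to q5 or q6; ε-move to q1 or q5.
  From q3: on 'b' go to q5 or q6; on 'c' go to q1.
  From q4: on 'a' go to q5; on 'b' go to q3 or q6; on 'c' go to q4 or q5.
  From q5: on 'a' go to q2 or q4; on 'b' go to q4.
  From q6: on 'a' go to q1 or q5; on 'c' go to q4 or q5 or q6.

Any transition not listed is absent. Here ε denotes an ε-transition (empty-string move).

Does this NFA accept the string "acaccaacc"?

Start in {q1}.
Read 'a': q1→{q5}; now {q5}.
Read 'c': q5→∅; now ∅.
The set is empty and remains empty for the remaining 7 symbols.
The final set ∅ contains no accepting state.

No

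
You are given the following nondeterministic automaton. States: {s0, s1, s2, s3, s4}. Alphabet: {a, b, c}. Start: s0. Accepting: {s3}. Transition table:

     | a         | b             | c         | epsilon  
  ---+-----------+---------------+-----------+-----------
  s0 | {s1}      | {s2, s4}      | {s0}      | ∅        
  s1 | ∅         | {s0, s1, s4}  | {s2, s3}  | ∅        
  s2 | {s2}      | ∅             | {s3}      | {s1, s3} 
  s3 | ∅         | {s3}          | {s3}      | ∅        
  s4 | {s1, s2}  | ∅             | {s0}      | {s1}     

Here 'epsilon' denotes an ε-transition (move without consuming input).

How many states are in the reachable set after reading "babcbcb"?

5

Start in {s0}.
Read 'b': s0→{s2, s4}; union {s2, s4}; ε-closure = {s1, s2, s3, s4}.
Read 'a': s1→∅, s2→{s2}, s3→∅, s4→{s1, s2}; union {s1, s2}; ε-closure = {s1, s2, s3}.
Read 'b': s1→{s0, s1, s4}, s2→∅, s3→{s3}; now {s0, s1, s3, s4}.
Read 'c': s0→{s0}, s1→{s2, s3}, s3→{s3}, s4→{s0}; union {s0, s2, s3}; ε-closure = {s0, s1, s2, s3}.
Read 'b': s0→{s2, s4}, s1→{s0, s1, s4}, s2→∅, s3→{s3}; now {s0, s1, s2, s3, s4}.
Read 'c': s0→{s0}, s1→{s2, s3}, s2→{s3}, s3→{s3}, s4→{s0}; union {s0, s2, s3}; ε-closure = {s0, s1, s2, s3}.
Read 'b': s0→{s2, s4}, s1→{s0, s1, s4}, s2→∅, s3→{s3}; now {s0, s1, s2, s3, s4}.
That set has 5 states.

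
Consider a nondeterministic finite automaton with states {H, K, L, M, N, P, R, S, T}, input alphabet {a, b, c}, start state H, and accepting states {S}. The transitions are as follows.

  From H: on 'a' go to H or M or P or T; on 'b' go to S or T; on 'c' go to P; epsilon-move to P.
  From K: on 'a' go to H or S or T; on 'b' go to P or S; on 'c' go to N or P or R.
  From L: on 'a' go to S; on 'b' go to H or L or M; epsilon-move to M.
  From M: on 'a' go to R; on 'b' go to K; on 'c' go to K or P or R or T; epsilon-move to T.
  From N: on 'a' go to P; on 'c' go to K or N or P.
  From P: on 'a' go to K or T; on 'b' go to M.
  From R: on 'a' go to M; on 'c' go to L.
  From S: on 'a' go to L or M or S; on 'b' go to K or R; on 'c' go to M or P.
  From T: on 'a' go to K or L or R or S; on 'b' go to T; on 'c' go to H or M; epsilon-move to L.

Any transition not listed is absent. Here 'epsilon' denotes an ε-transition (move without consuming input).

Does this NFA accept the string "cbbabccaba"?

Start: ε-closure({H}) = {H, P}.
Read 'c': H→{P}, P→∅; now {P}.
Read 'b': P→{M}; union {M}; ε-closure = {L, M, T}.
Read 'b': L→{H, L, M}, M→{K}, T→{T}; union {H, K, L, M, T}; ε-closure = {H, K, L, M, P, T}.
Read 'a': H→{H, M, P, T}, K→{H, S, T}, L→{S}, M→{R}, P→{K, T}, T→{K, L, R, S}; now {H, K, L, M, P, R, S, T}.
Read 'b': H→{S, T}, K→{P, S}, L→{H, L, M}, M→{K}, P→{M}, R→∅, S→{K, R}, T→{T}; now {H, K, L, M, P, R, S, T}.
Read 'c': H→{P}, K→{N, P, R}, L→∅, M→{K, P, R, T}, P→∅, R→{L}, S→{M, P}, T→{H, M}; now {H, K, L, M, N, P, R, T}.
Read 'c': H→{P}, K→{N, P, R}, L→∅, M→{K, P, R, T}, N→{K, N, P}, P→∅, R→{L}, T→{H, M}; now {H, K, L, M, N, P, R, T}.
Read 'a': H→{H, M, P, T}, K→{H, S, T}, L→{S}, M→{R}, N→{P}, P→{K, T}, R→{M}, T→{K, L, R, S}; now {H, K, L, M, P, R, S, T}.
Read 'b': H→{S, T}, K→{P, S}, L→{H, L, M}, M→{K}, P→{M}, R→∅, S→{K, R}, T→{T}; now {H, K, L, M, P, R, S, T}.
Read 'a': H→{H, M, P, T}, K→{H, S, T}, L→{S}, M→{R}, P→{K, T}, R→{M}, S→{L, M, S}, T→{K, L, R, S}; now {H, K, L, M, P, R, S, T}.
The final set {H, K, L, M, P, R, S, T} contains the accepting state S.

Yes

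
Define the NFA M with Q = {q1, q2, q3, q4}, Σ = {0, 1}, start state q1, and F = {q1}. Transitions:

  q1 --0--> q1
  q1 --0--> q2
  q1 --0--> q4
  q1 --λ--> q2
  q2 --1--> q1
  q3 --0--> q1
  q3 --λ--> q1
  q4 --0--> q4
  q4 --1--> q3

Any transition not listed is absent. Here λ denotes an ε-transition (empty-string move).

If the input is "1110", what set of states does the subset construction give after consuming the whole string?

Start: ε-closure({q1}) = {q1, q2}.
Read '1': {q1, q2} → {q1, q2}.
Read '1': {q1, q2} → {q1, q2}.
Read '1': {q1, q2} → {q1, q2}.
Read '0': {q1, q2} → {q1, q2, q4}.

{q1, q2, q4}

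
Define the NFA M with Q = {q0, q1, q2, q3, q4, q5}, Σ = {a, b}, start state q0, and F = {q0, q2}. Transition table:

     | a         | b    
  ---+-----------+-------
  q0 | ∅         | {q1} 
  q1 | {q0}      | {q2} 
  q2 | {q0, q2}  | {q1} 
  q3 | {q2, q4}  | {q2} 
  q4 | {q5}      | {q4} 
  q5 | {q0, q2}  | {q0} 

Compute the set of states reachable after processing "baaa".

∅

Start in {q0}.
Read 'b': {q0} → {q1}.
Read 'a': {q1} → {q0}.
Read 'a': {q0} → ∅.
The set is empty and remains empty for the remaining 1 symbol.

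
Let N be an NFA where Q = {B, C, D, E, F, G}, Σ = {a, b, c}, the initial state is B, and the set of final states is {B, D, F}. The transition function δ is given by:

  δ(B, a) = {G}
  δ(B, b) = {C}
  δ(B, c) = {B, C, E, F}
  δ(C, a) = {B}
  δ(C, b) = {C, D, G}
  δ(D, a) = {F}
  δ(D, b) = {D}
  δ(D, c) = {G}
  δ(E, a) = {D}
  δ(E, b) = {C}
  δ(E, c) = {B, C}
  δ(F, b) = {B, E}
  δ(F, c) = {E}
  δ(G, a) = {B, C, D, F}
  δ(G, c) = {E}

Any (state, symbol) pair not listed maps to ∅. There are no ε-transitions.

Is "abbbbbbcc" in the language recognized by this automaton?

No

Start in {B}.
Read 'a': {B} → {G}.
Read 'b': {G} → ∅.
The set is empty and remains empty for the remaining 7 symbols.
The final set ∅ contains no accepting state.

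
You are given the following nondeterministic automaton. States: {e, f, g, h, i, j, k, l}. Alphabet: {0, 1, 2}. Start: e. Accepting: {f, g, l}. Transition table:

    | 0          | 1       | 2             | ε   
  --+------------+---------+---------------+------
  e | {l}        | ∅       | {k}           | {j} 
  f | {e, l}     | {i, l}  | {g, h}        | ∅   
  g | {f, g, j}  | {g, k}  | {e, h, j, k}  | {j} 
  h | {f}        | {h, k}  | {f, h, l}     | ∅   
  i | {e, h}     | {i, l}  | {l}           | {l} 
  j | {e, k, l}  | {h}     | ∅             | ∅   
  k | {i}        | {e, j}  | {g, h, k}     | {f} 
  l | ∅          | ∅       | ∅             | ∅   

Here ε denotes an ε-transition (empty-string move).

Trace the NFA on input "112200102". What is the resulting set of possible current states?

{e, f, g, h, j, k, l}

Start: ε-closure({e}) = {e, j}.
Read '1': {e, j} → {h}.
Read '1': {h} → {f, h, k}.
Read '2': {f, h, k} → {f, g, h, j, k, l}.
Read '2': {f, g, h, j, k, l} → {e, f, g, h, j, k, l}.
Read '0': {e, f, g, h, j, k, l} → {e, f, g, i, j, k, l}.
Read '0': {e, f, g, i, j, k, l} → {e, f, g, h, i, j, k, l}.
Read '1': {e, f, g, h, i, j, k, l} → {e, f, g, h, i, j, k, l}.
Read '0': {e, f, g, h, i, j, k, l} → {e, f, g, h, i, j, k, l}.
Read '2': {e, f, g, h, i, j, k, l} → {e, f, g, h, j, k, l}.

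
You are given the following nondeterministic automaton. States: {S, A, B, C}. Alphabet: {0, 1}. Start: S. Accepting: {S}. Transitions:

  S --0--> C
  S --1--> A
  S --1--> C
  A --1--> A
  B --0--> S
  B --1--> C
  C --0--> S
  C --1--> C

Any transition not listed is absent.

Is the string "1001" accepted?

Start in {S}.
Read '1': S→{A, C}; now {A, C}.
Read '0': A→∅, C→{S}; now {S}.
Read '0': S→{C}; now {C}.
Read '1': C→{C}; now {C}.
The final set {C} contains no accepting state.

No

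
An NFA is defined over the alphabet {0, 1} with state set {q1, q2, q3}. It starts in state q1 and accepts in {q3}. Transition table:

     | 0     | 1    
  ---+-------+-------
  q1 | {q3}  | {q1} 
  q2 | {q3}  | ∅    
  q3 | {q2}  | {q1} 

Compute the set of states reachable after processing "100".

{q2}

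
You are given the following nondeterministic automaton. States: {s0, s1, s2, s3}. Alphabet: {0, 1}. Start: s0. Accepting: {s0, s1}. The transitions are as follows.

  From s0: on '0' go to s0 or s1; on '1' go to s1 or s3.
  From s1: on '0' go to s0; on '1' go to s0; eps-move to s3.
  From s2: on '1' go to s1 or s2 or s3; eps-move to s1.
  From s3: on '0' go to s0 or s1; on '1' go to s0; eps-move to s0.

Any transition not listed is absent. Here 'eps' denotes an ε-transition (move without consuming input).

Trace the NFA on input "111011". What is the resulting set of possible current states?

{s0, s1, s3}

Start in {s0}.
Read '1': {s0} → {s0, s1, s3}.
Read '1': {s0, s1, s3} → {s0, s1, s3}.
Read '1': {s0, s1, s3} → {s0, s1, s3}.
Read '0': {s0, s1, s3} → {s0, s1, s3}.
Read '1': {s0, s1, s3} → {s0, s1, s3}.
Read '1': {s0, s1, s3} → {s0, s1, s3}.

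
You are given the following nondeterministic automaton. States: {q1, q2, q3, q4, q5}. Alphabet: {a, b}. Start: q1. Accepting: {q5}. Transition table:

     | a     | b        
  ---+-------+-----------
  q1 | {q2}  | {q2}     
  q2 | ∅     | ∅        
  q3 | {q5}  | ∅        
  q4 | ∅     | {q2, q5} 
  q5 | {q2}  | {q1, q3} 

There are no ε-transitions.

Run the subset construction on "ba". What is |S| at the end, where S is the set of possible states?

Start in {q1}.
Read 'b': {q1} → {q2}.
Read 'a': {q2} → ∅.
That set has 0 states.

0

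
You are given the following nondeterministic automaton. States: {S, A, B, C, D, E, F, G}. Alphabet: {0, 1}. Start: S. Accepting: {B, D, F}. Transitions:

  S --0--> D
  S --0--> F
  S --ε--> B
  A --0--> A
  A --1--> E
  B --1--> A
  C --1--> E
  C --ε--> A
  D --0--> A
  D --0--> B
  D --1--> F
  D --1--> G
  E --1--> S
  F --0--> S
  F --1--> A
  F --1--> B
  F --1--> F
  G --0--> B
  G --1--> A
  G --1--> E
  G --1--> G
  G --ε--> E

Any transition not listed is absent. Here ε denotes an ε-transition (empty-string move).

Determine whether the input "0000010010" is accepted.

Start: ε-closure({S}) = {S, B}.
Read '0': S→{D, F}, B→∅; now {D, F}.
Read '0': D→{A, B}, F→{S}; now {S, A, B}.
Read '0': S→{D, F}, A→{A}, B→∅; now {A, D, F}.
Read '0': A→{A}, D→{A, B}, F→{S}; now {S, A, B}.
Read '0': S→{D, F}, A→{A}, B→∅; now {A, D, F}.
Read '1': A→{E}, D→{F, G}, F→{A, B, F}; now {A, B, E, F, G}.
Read '0': A→{A}, B→∅, E→∅, F→{S}, G→{B}; now {S, A, B}.
Read '0': S→{D, F}, A→{A}, B→∅; now {A, D, F}.
Read '1': A→{E}, D→{F, G}, F→{A, B, F}; now {A, B, E, F, G}.
Read '0': A→{A}, B→∅, E→∅, F→{S}, G→{B}; now {S, A, B}.
The final set {S, A, B} contains the accepting state B.

Yes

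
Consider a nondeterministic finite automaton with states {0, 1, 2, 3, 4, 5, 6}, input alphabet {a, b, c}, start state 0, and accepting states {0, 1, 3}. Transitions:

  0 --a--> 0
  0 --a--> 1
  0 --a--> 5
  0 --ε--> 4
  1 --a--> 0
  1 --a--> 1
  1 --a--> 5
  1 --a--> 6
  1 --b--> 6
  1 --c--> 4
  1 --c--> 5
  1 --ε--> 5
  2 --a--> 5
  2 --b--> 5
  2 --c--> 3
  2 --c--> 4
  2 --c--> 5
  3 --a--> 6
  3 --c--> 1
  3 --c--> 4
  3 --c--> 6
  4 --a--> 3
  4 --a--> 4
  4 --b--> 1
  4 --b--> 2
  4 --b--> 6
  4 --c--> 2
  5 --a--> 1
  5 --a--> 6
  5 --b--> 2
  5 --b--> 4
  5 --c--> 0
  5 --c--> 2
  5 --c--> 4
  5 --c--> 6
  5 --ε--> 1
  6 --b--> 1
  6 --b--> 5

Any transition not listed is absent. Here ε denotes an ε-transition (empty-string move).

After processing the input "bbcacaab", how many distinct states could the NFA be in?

Start: ε-closure({0}) = {0, 4}.
Read 'b': 0→∅, 4→{1, 2, 6}; union {1, 2, 6}; ε-closure = {1, 2, 5, 6}.
Read 'b': 1→{6}, 2→{5}, 5→{2, 4}, 6→{1, 5}; now {1, 2, 4, 5, 6}.
Read 'c': 1→{4, 5}, 2→{3, 4, 5}, 4→{2}, 5→{0, 2, 4, 6}, 6→∅; union {0, 2, 3, 4, 5, 6}; ε-closure = {0, 1, 2, 3, 4, 5, 6}.
Read 'a': 0→{0, 1, 5}, 1→{0, 1, 5, 6}, 2→{5}, 3→{6}, 4→{3, 4}, 5→{1, 6}, 6→∅; now {0, 1, 3, 4, 5, 6}.
Read 'c': 0→∅, 1→{4, 5}, 3→{1, 4, 6}, 4→{2}, 5→{0, 2, 4, 6}, 6→∅; now {0, 1, 2, 4, 5, 6}.
Read 'a': 0→{0, 1, 5}, 1→{0, 1, 5, 6}, 2→{5}, 4→{3, 4}, 5→{1, 6}, 6→∅; now {0, 1, 3, 4, 5, 6}.
Read 'a': 0→{0, 1, 5}, 1→{0, 1, 5, 6}, 3→{6}, 4→{3, 4}, 5→{1, 6}, 6→∅; now {0, 1, 3, 4, 5, 6}.
Read 'b': 0→∅, 1→{6}, 3→∅, 4→{1, 2, 6}, 5→{2, 4}, 6→{1, 5}; now {1, 2, 4, 5, 6}.
That set has 5 states.

5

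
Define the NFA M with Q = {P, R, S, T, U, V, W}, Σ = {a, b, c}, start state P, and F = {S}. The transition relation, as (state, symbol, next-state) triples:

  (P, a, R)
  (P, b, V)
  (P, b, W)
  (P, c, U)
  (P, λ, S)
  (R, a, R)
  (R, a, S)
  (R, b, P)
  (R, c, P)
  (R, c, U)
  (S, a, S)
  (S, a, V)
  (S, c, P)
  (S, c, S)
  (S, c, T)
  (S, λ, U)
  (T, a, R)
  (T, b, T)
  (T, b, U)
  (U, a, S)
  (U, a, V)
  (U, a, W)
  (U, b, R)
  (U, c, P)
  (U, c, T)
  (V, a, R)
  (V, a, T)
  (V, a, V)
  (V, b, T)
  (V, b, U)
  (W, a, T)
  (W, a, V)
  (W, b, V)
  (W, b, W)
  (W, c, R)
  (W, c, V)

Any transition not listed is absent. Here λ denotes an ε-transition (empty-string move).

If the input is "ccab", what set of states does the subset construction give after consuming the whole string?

Start: ε-closure({P}) = {P, S, U}.
Read 'c': P→{U}, S→{P, S, T}, U→{P, T}; now {P, S, T, U}.
Read 'c': P→{U}, S→{P, S, T}, T→∅, U→{P, T}; now {P, S, T, U}.
Read 'a': P→{R}, S→{S, V}, T→{R}, U→{S, V, W}; union {R, S, V, W}; ε-closure = {R, S, U, V, W}.
Read 'b': R→{P}, S→∅, U→{R}, V→{T, U}, W→{V, W}; union {P, R, T, U, V, W}; ε-closure = {P, R, S, T, U, V, W}.

{P, R, S, T, U, V, W}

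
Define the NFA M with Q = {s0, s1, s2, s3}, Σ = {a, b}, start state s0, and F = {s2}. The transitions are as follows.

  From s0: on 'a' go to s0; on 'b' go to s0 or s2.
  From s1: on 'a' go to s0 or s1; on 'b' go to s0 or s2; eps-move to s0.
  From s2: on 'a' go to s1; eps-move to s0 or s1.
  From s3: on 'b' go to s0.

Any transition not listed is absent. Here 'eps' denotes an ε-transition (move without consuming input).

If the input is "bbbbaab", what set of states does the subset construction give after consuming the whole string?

Start in {s0}.
Read 'b': s0→{s0, s2}; union {s0, s2}; ε-closure = {s0, s1, s2}.
Read 'b': s0→{s0, s2}, s1→{s0, s2}, s2→∅; union {s0, s2}; ε-closure = {s0, s1, s2}.
Read 'b': s0→{s0, s2}, s1→{s0, s2}, s2→∅; union {s0, s2}; ε-closure = {s0, s1, s2}.
Read 'b': s0→{s0, s2}, s1→{s0, s2}, s2→∅; union {s0, s2}; ε-closure = {s0, s1, s2}.
Read 'a': s0→{s0}, s1→{s0, s1}, s2→{s1}; now {s0, s1}.
Read 'a': s0→{s0}, s1→{s0, s1}; now {s0, s1}.
Read 'b': s0→{s0, s2}, s1→{s0, s2}; union {s0, s2}; ε-closure = {s0, s1, s2}.

{s0, s1, s2}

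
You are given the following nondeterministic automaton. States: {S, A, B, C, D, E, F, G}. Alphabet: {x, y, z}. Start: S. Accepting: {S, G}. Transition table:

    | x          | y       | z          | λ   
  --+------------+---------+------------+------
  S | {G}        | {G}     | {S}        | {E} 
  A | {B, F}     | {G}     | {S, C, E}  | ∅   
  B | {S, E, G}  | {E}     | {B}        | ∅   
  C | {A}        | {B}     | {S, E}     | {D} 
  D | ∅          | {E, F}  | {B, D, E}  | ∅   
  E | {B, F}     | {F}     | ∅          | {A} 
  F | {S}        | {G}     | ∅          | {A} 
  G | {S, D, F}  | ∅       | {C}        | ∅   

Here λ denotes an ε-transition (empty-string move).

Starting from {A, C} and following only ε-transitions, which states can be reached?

Begin with {A, C}.
ε-move C → D; add D.

{A, C, D}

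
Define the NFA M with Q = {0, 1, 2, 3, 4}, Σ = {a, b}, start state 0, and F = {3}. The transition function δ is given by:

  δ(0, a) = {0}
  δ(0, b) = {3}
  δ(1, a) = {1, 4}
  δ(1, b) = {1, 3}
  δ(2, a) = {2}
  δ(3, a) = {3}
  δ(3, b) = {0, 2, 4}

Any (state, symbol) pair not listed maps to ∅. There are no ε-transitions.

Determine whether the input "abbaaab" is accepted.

Start in {0}.
Read 'a': {0} → {0}.
Read 'b': {0} → {3}.
Read 'b': {3} → {0, 2, 4}.
Read 'a': {0, 2, 4} → {0, 2}.
Read 'a': {0, 2} → {0, 2}.
Read 'a': {0, 2} → {0, 2}.
Read 'b': {0, 2} → {3}.
The final set {3} contains the accepting state 3.

Yes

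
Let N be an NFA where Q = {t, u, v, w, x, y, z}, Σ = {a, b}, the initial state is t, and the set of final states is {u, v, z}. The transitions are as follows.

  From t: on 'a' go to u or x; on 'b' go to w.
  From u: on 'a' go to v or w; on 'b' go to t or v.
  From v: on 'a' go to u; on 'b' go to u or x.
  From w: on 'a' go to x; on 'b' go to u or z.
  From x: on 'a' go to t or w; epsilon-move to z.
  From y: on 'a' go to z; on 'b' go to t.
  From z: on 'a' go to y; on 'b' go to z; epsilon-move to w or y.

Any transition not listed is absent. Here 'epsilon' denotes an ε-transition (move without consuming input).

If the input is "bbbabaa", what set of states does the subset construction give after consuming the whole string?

{t, u, v, w, x, y, z}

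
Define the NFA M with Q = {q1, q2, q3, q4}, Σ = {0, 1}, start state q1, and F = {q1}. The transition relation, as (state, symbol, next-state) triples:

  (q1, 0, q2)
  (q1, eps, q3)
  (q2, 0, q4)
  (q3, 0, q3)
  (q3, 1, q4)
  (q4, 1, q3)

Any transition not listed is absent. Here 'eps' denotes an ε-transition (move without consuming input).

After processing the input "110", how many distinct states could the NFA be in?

1

Start: ε-closure({q1}) = {q1, q3}.
Read '1': q1→∅, q3→{q4}; now {q4}.
Read '1': q4→{q3}; now {q3}.
Read '0': q3→{q3}; now {q3}.
That set has 1 state.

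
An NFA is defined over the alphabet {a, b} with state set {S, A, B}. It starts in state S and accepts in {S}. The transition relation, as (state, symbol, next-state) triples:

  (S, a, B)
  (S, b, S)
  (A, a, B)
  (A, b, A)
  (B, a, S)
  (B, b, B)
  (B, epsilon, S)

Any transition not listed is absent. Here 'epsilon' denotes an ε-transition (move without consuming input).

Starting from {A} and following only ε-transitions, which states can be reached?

{A}

Begin with {A}.
No ε-moves leave this set, so the closure equals the set itself.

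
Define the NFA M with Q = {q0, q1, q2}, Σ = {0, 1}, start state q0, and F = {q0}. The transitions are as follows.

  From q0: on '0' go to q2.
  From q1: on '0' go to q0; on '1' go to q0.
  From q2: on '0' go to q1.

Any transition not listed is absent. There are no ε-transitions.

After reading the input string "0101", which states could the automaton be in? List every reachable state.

Start in {q0}.
Read '0': q0→{q2}; now {q2}.
Read '1': q2→∅; now ∅.
The set is empty and remains empty for the remaining 2 symbols.

∅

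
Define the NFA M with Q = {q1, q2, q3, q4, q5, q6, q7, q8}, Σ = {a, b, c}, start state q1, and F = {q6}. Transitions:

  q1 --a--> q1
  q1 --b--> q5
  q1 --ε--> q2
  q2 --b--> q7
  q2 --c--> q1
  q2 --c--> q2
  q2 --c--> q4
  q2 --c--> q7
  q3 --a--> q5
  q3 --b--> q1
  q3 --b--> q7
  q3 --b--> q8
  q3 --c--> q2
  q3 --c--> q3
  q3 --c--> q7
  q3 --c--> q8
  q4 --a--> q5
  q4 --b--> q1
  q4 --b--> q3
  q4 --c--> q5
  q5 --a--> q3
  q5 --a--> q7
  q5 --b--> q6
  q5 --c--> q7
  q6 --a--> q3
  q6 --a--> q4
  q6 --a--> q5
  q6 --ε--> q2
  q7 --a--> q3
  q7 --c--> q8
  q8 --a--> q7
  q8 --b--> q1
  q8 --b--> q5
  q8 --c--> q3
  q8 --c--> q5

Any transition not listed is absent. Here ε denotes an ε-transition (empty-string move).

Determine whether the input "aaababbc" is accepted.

No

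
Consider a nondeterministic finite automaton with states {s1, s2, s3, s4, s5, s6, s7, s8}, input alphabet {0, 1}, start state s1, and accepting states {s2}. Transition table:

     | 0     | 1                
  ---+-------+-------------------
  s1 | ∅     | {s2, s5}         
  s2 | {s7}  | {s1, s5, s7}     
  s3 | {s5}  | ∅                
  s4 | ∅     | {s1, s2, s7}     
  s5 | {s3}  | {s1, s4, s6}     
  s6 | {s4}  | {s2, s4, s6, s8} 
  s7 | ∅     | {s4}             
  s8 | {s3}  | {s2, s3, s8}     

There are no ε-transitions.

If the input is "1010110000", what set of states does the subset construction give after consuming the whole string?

∅

Start in {s1}.
Read '1': {s1} → {s2, s5}.
Read '0': {s2, s5} → {s3, s7}.
Read '1': {s3, s7} → {s4}.
Read '0': {s4} → ∅.
The set is empty and remains empty for the remaining 6 symbols.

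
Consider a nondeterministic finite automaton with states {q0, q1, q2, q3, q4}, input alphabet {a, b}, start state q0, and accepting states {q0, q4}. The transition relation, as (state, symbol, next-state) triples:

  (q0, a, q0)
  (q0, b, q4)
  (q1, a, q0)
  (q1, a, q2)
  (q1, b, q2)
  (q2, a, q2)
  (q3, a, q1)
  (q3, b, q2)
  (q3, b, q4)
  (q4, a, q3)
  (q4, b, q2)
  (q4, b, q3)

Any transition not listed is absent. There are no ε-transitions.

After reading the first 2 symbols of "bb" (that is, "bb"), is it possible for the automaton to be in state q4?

No

Start in {q0}.
Read 'b': {q0} → {q4}.
Read 'b': {q4} → {q2, q3}.
State q4 is not in {q2, q3}.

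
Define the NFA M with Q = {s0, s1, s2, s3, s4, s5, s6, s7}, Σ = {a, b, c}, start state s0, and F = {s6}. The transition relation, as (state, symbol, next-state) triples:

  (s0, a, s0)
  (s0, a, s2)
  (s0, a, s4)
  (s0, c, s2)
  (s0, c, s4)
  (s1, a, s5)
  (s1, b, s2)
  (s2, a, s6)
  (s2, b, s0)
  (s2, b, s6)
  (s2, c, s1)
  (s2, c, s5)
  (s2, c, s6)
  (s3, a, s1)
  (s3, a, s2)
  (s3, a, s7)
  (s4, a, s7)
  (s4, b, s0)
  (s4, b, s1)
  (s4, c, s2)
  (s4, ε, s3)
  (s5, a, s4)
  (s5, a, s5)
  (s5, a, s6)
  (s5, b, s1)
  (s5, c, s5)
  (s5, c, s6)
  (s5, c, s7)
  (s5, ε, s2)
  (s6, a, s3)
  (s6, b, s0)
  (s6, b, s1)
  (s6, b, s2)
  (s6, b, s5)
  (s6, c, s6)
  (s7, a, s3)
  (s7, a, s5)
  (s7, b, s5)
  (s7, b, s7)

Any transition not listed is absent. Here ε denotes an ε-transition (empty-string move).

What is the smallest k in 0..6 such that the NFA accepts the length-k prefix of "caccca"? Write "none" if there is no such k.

Start in {s0}.
Read 'c': s0→{s2, s4}; union {s2, s4}; ε-closure = {s2, s3, s4}.
Read 'a': s2→{s6}, s3→{s1, s2, s7}, s4→{s7}; now {s1, s2, s6, s7}.
None of the earlier sets intersect F, but {s1, s2, s6, s7} does.

2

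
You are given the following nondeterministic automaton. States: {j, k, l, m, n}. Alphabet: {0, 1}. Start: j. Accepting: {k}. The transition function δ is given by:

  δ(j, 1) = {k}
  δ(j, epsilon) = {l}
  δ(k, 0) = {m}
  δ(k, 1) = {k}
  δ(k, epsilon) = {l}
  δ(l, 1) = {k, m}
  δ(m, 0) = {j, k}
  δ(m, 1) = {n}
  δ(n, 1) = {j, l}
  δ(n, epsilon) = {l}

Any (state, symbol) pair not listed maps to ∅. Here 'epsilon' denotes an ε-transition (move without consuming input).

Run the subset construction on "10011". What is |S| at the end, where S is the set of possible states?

5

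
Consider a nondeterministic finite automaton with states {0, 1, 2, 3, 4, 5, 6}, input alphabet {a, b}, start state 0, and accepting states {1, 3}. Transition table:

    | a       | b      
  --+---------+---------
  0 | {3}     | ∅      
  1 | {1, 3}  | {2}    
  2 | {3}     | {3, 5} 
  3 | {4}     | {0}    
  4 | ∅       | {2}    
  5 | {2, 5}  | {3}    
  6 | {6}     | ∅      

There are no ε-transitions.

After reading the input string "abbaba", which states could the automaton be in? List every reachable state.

Start in {0}.
Read 'a': {0} → {3}.
Read 'b': {3} → {0}.
Read 'b': {0} → ∅.
The set is empty and remains empty for the remaining 3 symbols.

∅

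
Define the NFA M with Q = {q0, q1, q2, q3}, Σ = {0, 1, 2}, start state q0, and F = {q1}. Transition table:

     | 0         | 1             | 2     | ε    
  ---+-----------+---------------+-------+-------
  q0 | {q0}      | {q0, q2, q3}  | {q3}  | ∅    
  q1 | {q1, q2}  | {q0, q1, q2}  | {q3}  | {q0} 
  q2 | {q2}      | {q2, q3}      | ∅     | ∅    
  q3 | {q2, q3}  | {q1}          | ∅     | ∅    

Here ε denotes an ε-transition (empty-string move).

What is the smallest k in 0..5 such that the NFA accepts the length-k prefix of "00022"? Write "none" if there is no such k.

none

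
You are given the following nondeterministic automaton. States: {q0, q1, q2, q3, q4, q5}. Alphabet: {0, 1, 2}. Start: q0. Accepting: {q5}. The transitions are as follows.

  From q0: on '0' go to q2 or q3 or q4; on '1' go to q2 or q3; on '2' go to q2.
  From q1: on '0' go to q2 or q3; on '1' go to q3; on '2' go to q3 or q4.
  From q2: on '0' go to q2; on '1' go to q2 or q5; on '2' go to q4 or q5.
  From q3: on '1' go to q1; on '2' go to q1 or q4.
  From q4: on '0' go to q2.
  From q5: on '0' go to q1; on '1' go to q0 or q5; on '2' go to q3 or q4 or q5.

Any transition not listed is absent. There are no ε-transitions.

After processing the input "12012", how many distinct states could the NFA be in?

4

Start in {q0}.
Read '1': q0→{q2, q3}; now {q2, q3}.
Read '2': q2→{q4, q5}, q3→{q1, q4}; now {q1, q4, q5}.
Read '0': q1→{q2, q3}, q4→{q2}, q5→{q1}; now {q1, q2, q3}.
Read '1': q1→{q3}, q2→{q2, q5}, q3→{q1}; now {q1, q2, q3, q5}.
Read '2': q1→{q3, q4}, q2→{q4, q5}, q3→{q1, q4}, q5→{q3, q4, q5}; now {q1, q3, q4, q5}.
That set has 4 states.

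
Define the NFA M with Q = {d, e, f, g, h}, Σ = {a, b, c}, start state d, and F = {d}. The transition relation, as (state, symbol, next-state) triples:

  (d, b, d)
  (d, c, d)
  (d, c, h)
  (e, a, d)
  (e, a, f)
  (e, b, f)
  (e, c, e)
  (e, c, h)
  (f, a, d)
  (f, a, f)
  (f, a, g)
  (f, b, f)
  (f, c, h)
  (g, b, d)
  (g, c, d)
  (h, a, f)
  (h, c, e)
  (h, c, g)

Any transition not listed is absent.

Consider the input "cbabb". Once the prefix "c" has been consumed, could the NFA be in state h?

Yes

Start in {d}.
Read 'c': d→{d, h}; now {d, h}.
State h is in {d, h}.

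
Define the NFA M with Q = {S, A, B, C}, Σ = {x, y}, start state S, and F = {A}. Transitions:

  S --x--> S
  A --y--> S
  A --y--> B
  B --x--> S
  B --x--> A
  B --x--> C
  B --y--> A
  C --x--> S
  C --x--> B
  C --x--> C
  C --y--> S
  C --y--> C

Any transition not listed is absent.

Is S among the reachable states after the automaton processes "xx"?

Yes

Start in {S}.
Read 'x': S→{S}; now {S}.
Read 'x': S→{S}; now {S}.
State S is in {S}.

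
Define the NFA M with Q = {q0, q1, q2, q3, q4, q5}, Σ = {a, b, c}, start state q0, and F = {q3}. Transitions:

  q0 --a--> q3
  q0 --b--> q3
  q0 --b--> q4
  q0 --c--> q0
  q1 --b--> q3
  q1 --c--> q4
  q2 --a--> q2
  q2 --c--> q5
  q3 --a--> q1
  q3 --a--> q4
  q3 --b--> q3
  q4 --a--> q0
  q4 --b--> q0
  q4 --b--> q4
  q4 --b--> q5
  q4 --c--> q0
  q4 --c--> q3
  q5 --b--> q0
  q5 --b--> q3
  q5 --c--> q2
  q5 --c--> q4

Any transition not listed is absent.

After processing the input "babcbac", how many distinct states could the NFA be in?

Start in {q0}.
Read 'b': q0→{q3, q4}; now {q3, q4}.
Read 'a': q3→{q1, q4}, q4→{q0}; now {q0, q1, q4}.
Read 'b': q0→{q3, q4}, q1→{q3}, q4→{q0, q4, q5}; now {q0, q3, q4, q5}.
Read 'c': q0→{q0}, q3→∅, q4→{q0, q3}, q5→{q2, q4}; now {q0, q2, q3, q4}.
Read 'b': q0→{q3, q4}, q2→∅, q3→{q3}, q4→{q0, q4, q5}; now {q0, q3, q4, q5}.
Read 'a': q0→{q3}, q3→{q1, q4}, q4→{q0}, q5→∅; now {q0, q1, q3, q4}.
Read 'c': q0→{q0}, q1→{q4}, q3→∅, q4→{q0, q3}; now {q0, q3, q4}.
That set has 3 states.

3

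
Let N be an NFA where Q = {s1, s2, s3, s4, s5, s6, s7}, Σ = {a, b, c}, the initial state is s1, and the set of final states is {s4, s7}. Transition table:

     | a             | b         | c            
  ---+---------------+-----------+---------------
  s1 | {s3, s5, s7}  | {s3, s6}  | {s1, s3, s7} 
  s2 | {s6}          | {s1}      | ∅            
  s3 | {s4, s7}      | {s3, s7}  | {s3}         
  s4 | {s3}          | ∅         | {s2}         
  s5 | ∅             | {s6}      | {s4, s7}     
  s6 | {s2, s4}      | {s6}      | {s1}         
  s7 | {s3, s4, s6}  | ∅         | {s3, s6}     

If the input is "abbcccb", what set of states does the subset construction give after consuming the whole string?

{s3, s6, s7}

Start in {s1}.
Read 'a': s1→{s3, s5, s7}; now {s3, s5, s7}.
Read 'b': s3→{s3, s7}, s5→{s6}, s7→∅; now {s3, s6, s7}.
Read 'b': s3→{s3, s7}, s6→{s6}, s7→∅; now {s3, s6, s7}.
Read 'c': s3→{s3}, s6→{s1}, s7→{s3, s6}; now {s1, s3, s6}.
Read 'c': s1→{s1, s3, s7}, s3→{s3}, s6→{s1}; now {s1, s3, s7}.
Read 'c': s1→{s1, s3, s7}, s3→{s3}, s7→{s3, s6}; now {s1, s3, s6, s7}.
Read 'b': s1→{s3, s6}, s3→{s3, s7}, s6→{s6}, s7→∅; now {s3, s6, s7}.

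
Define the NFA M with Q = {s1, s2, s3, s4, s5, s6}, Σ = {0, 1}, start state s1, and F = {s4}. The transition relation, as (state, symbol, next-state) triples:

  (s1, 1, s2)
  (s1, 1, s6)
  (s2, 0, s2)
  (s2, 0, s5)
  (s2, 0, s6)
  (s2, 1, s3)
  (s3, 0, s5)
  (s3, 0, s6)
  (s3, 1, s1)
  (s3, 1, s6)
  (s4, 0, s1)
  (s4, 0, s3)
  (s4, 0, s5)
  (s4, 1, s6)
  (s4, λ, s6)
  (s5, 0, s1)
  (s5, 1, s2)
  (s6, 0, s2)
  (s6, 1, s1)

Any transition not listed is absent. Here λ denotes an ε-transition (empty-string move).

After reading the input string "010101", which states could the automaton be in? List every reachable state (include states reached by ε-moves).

Start in {s1}.
Read '0': {s1} → ∅.
The set is empty and remains empty for the remaining 5 symbols.

∅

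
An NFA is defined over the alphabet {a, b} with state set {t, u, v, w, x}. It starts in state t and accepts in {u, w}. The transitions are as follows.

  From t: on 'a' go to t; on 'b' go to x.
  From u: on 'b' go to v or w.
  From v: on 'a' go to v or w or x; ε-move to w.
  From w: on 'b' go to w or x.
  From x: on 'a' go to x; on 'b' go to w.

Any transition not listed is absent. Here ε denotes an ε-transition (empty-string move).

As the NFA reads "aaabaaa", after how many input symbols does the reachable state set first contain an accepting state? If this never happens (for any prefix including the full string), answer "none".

Start in {t}.
Read 'a': t→{t}; now {t}.
Read 'a': t→{t}; now {t}.
Read 'a': t→{t}; now {t}.
Read 'b': t→{x}; now {x}.
Read 'a': x→{x}; now {x}.
Read 'a': x→{x}; now {x}.
Read 'a': x→{x}; now {x}.
No reachable set along the way intersects F.

none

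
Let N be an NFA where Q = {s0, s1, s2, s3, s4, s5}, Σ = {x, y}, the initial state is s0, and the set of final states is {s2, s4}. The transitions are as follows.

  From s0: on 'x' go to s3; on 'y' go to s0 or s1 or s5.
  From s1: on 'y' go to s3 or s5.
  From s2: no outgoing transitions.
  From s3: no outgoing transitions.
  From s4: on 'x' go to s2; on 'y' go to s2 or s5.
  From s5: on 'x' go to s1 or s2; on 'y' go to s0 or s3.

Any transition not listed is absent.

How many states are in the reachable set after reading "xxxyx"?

Start in {s0}.
Read 'x': {s0} → {s3}.
Read 'x': {s3} → ∅.
The set is empty and remains empty for the remaining 3 symbols.
That set has 0 states.

0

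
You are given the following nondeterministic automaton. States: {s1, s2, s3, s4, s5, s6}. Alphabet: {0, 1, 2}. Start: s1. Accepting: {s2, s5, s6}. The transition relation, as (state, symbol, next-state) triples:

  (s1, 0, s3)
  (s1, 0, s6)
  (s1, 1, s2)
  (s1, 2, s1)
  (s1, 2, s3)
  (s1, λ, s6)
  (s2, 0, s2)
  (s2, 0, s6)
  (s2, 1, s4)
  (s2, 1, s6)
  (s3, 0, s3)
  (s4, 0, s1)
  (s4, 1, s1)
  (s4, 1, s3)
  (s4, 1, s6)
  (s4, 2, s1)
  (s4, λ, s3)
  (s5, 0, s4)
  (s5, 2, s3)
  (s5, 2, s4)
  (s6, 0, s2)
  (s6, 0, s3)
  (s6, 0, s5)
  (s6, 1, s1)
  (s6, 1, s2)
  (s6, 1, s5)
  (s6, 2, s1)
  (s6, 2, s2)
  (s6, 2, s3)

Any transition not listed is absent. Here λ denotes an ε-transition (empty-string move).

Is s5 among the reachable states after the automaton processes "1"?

Yes

Start: ε-closure({s1}) = {s1, s6}.
Read '1': {s1, s6} → {s1, s2, s5, s6}.
State s5 is in {s1, s2, s5, s6}.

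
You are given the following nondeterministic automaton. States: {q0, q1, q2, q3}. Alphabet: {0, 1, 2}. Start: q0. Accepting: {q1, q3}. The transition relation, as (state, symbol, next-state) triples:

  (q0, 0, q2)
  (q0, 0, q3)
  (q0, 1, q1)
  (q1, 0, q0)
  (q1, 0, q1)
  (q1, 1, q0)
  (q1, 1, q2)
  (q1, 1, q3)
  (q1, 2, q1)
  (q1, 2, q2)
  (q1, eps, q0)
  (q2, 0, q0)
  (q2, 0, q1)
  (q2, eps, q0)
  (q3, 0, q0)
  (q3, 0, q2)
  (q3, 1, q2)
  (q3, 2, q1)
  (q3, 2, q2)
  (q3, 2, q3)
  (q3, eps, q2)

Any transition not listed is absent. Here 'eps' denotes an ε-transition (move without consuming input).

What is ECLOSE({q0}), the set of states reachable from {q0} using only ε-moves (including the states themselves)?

{q0}

Begin with {q0}.
No ε-moves leave this set, so the closure equals the set itself.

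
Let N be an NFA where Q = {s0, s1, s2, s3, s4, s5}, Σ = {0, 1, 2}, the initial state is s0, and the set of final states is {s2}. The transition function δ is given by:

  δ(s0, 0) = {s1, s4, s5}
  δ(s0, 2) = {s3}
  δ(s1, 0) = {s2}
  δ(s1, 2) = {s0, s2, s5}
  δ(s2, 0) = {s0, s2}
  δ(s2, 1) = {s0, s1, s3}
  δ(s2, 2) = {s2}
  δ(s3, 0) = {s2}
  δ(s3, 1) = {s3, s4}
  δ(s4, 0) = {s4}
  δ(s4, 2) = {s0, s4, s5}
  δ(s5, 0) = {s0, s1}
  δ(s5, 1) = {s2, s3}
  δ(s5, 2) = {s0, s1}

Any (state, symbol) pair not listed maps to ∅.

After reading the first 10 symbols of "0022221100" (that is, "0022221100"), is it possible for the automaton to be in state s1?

Start in {s0}.
Read '0': s0→{s1, s4, s5}; now {s1, s4, s5}.
Read '0': s1→{s2}, s4→{s4}, s5→{s0, s1}; now {s0, s1, s2, s4}.
Read '2': s0→{s3}, s1→{s0, s2, s5}, s2→{s2}, s4→{s0, s4, s5}; now {s0, s2, s3, s4, s5}.
Read '2': s0→{s3}, s2→{s2}, s3→∅, s4→{s0, s4, s5}, s5→{s0, s1}; now {s0, s1, s2, s3, s4, s5}.
Read '2': s0→{s3}, s1→{s0, s2, s5}, s2→{s2}, s3→∅, s4→{s0, s4, s5}, s5→{s0, s1}; now {s0, s1, s2, s3, s4, s5}.
Read '2': s0→{s3}, s1→{s0, s2, s5}, s2→{s2}, s3→∅, s4→{s0, s4, s5}, s5→{s0, s1}; now {s0, s1, s2, s3, s4, s5}.
Read '1': s0→∅, s1→∅, s2→{s0, s1, s3}, s3→{s3, s4}, s4→∅, s5→{s2, s3}; now {s0, s1, s2, s3, s4}.
Read '1': s0→∅, s1→∅, s2→{s0, s1, s3}, s3→{s3, s4}, s4→∅; now {s0, s1, s3, s4}.
Read '0': s0→{s1, s4, s5}, s1→{s2}, s3→{s2}, s4→{s4}; now {s1, s2, s4, s5}.
Read '0': s1→{s2}, s2→{s0, s2}, s4→{s4}, s5→{s0, s1}; now {s0, s1, s2, s4}.
State s1 is in {s0, s1, s2, s4}.

Yes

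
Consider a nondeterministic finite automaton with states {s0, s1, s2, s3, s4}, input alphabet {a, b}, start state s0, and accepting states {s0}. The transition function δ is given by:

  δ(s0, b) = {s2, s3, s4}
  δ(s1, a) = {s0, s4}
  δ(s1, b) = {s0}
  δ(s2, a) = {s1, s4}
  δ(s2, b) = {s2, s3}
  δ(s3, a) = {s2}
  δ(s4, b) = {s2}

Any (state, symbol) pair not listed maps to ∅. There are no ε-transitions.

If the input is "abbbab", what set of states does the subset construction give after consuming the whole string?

∅

Start in {s0}.
Read 'a': {s0} → ∅.
The set is empty and remains empty for the remaining 5 symbols.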